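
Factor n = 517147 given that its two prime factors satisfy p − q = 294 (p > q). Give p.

881

Since p = q + 294, we have 517147 = q(q + 294), so q² + 294q − 517147 = 0.
Discriminant: 294² + 4·517147 = 86436 + 2068588 = 2155024; √2155024 = 1468.
q = (−294 + 1468)/2 = 587, and p = q + 294 = 881.
Check: 587 · 881 = 517147.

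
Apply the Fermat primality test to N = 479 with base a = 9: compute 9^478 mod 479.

9^1 ≡ 9 (mod 479)
9^2 ≡ 9^2 = 81 ≡ 81 (mod 479)
9^4 ≡ 81^2 = 6561 ≡ 334 (mod 479)
9^8 ≡ 334^2 = 111556 ≡ 428 (mod 479)
9^16 ≡ 428^2 = 183184 ≡ 206 (mod 479)
9^32 ≡ 206^2 = 42436 ≡ 284 (mod 479)
9^64 ≡ 284^2 = 80656 ≡ 184 (mod 479)
9^128 ≡ 184^2 = 33856 ≡ 326 (mod 479)
9^256 ≡ 326^2 = 106276 ≡ 417 (mod 479)
478 = 256 + 128 + 64 + 16 + 8 + 4 + 2 in binary powers of 2.
So 9^478 ≡ 417 · 326 · 184 · 206 · 428 · 334 · 81 ≡ 1 (mod 479).
Since the result is 1, base 9 gives no evidence that 479 is composite.

1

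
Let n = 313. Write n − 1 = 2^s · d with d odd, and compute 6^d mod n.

25

313 − 1 = 312 = 2^3 · 39, so d = 39.
6^1 ≡ 6 (mod 313)
6^2 ≡ 6^2 = 36 ≡ 36 (mod 313)
6^4 ≡ 36^2 = 1296 ≡ 44 (mod 313)
6^8 ≡ 44^2 = 1936 ≡ 58 (mod 313)
6^16 ≡ 58^2 = 3364 ≡ 234 (mod 313)
6^32 ≡ 234^2 = 54756 ≡ 294 (mod 313)
39 = 32 + 4 + 2 + 1 in binary powers of 2.
So 6^39 ≡ 294 · 44 · 36 · 6 ≡ 25 (mod 313).
Squaring chain: 25 → 312 → 1; reaches −1, so base 6 does not prove 313 composite.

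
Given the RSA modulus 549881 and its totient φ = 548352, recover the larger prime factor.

953

φ(n) = (p−1)(q−1) = n − (p+q) + 1, so p + q = 549881 − 548352 + 1 = 1530.
p and q are the roots of t² − 1530t + 549881 = 0.
Discriminant: 1530² − 4·549881 = 2340900 − 2199524 = 141376; √141376 = 376.
q = (1530 − 376)/2 = 577, p = (1530 + 376)/2 = 953.
Check: 577 · 953 = 549881.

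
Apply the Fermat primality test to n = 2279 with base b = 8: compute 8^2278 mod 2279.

8^1 ≡ 8 (mod 2279)
8^2 ≡ 8^2 = 64 ≡ 64 (mod 2279)
8^4 ≡ 64^2 = 4096 ≡ 1817 (mod 2279)
8^8 ≡ 1817^2 = 3301489 ≡ 1497 (mod 2279)
8^16 ≡ 1497^2 = 2241009 ≡ 752 (mod 2279)
8^32 ≡ 752^2 = 565504 ≡ 312 (mod 2279)
8^64 ≡ 312^2 = 97344 ≡ 1626 (mod 2279)
8^128 ≡ 1626^2 = 2643876 ≡ 236 (mod 2279)
8^256 ≡ 236^2 = 55696 ≡ 1000 (mod 2279)
8^512 ≡ 1000^2 = 1000000 ≡ 1798 (mod 2279)
8^1024 ≡ 1798^2 = 3232804 ≡ 1182 (mod 2279)
8^2048 ≡ 1182^2 = 1397124 ≡ 97 (mod 2279)
2278 = 2048 + 128 + 64 + 32 + 4 + 2 in binary powers of 2.
So 8^2278 ≡ 97 · 236 · 1626 · 312 · 1817 · 64 ≡ 520 (mod 2279).
Since 520 ≠ 1, base 8 is a Fermat witness: 2279 is composite.

520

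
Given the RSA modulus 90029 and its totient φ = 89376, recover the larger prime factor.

φ(n) = (p−1)(q−1) = n − (p+q) + 1, so p + q = 90029 − 89376 + 1 = 654.
p and q are the roots of t² − 654t + 90029 = 0.
Discriminant: 654² − 4·90029 = 427716 − 360116 = 67600; √67600 = 260.
q = (654 − 260)/2 = 197, p = (654 + 260)/2 = 457.
Check: 197 · 457 = 90029.

457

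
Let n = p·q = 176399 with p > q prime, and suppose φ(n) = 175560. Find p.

φ(n) = (p−1)(q−1) = n − (p+q) + 1, so p + q = 176399 − 175560 + 1 = 840.
p and q are the roots of t² − 840t + 176399 = 0.
Discriminant: 840² − 4·176399 = 705600 − 705596 = 4; √4 = 2.
q = (840 − 2)/2 = 419, p = (840 + 2)/2 = 421.
Check: 419 · 421 = 176399.

421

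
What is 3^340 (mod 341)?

3^1 ≡ 3 (mod 341)
3^2 ≡ 3^2 = 9 ≡ 9 (mod 341)
3^4 ≡ 9^2 = 81 ≡ 81 (mod 341)
3^8 ≡ 81^2 = 6561 ≡ 82 (mod 341)
3^16 ≡ 82^2 = 6724 ≡ 245 (mod 341)
3^32 ≡ 245^2 = 60025 ≡ 9 (mod 341)
3^64 ≡ 9^2 = 81 ≡ 81 (mod 341)
3^128 ≡ 81^2 = 6561 ≡ 82 (mod 341)
3^256 ≡ 82^2 = 6724 ≡ 245 (mod 341)
340 = 256 + 64 + 16 + 4 in binary powers of 2.
So 3^340 ≡ 245 · 81 · 245 · 81 ≡ 56 (mod 341).
Since 56 ≠ 1, base 3 is a Fermat witness: 341 is composite.

56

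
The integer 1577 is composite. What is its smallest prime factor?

19

1577 is odd.
Digit sum 20, not divisible by 3.
Ends in 7: not divisible by 5.
7: 1577 = 7·225 + 2
11: 1577 = 11·143 + 4
13: 1577 = 13·121 + 4
17: 1577 = 17·92 + 13
19: 1577 = 19·83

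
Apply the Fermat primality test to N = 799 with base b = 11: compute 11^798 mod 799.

332

11^1 ≡ 11 (mod 799)
11^2 ≡ 11^2 = 121 ≡ 121 (mod 799)
11^4 ≡ 121^2 = 14641 ≡ 259 (mod 799)
11^8 ≡ 259^2 = 67081 ≡ 764 (mod 799)
11^16 ≡ 764^2 = 583696 ≡ 426 (mod 799)
11^32 ≡ 426^2 = 181476 ≡ 103 (mod 799)
11^64 ≡ 103^2 = 10609 ≡ 222 (mod 799)
11^128 ≡ 222^2 = 49284 ≡ 545 (mod 799)
11^256 ≡ 545^2 = 297025 ≡ 596 (mod 799)
11^512 ≡ 596^2 = 355216 ≡ 460 (mod 799)
798 = 512 + 256 + 16 + 8 + 4 + 2 in binary powers of 2.
So 11^798 ≡ 460 · 596 · 426 · 764 · 259 · 121 ≡ 332 (mod 799).
Since 332 ≠ 1, base 11 is a Fermat witness: 799 is composite.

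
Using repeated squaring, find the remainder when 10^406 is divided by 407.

10^1 ≡ 10 (mod 407)
10^2 ≡ 10^2 = 100 ≡ 100 (mod 407)
10^4 ≡ 100^2 = 10000 ≡ 232 (mod 407)
10^8 ≡ 232^2 = 53824 ≡ 100 (mod 407)
10^16 ≡ 100^2 = 10000 ≡ 232 (mod 407)
10^32 ≡ 232^2 = 53824 ≡ 100 (mod 407)
10^64 ≡ 100^2 = 10000 ≡ 232 (mod 407)
10^128 ≡ 232^2 = 53824 ≡ 100 (mod 407)
10^256 ≡ 100^2 = 10000 ≡ 232 (mod 407)
406 = 256 + 128 + 16 + 4 + 2 in binary powers of 2.
So 10^406 ≡ 232 · 100 · 232 · 232 · 100 ≡ 232 (mod 407).
Since 232 ≠ 1, base 10 is a Fermat witness: 407 is composite.

232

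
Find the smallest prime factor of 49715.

5

49715 is odd.
Digit sum 26, not divisible by 3.
Ends in 5: divisible by 5.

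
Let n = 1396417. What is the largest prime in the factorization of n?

1396417 = 11 · 126947
126947 = 37 · 3431
3431 = 47 · 73
73 is prime.
So 1396417 = 11 · 37 · 47 · 73; the largest prime factor is 73.

73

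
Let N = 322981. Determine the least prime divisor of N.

19

322981 is odd.
Digit sum 25, not divisible by 3.
Ends in 1: not divisible by 5.
7: 322981 = 7·46140 + 1
11: 322981 = 11·29361 + 10
13: 322981 = 13·24844 + 9
17: 322981 = 17·18998 + 15
19: 322981 = 19·16999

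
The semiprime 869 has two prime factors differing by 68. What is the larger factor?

79

Since p = q + 68, we have 869 = q(q + 68), so q² + 68q − 869 = 0.
Discriminant: 68² + 4·869 = 4624 + 3476 = 8100; √8100 = 90.
q = (−68 + 90)/2 = 11, and p = q + 68 = 79.
Check: 11 · 79 = 869.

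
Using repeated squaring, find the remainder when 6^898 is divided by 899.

645

6^1 ≡ 6 (mod 899)
6^2 ≡ 6^2 = 36 ≡ 36 (mod 899)
6^4 ≡ 36^2 = 1296 ≡ 397 (mod 899)
6^8 ≡ 397^2 = 157609 ≡ 284 (mod 899)
6^16 ≡ 284^2 = 80656 ≡ 645 (mod 899)
6^32 ≡ 645^2 = 416025 ≡ 687 (mod 899)
6^64 ≡ 687^2 = 471969 ≡ 893 (mod 899)
6^128 ≡ 893^2 = 797449 ≡ 36 (mod 899)
6^256 ≡ 36^2 = 1296 ≡ 397 (mod 899)
6^512 ≡ 397^2 = 157609 ≡ 284 (mod 899)
898 = 512 + 256 + 128 + 2 in binary powers of 2.
So 6^898 ≡ 284 · 397 · 36 · 36 ≡ 645 (mod 899).
Since 645 ≠ 1, base 6 is a Fermat witness: 899 is composite.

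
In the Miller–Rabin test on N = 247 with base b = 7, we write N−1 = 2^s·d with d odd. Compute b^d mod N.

247 − 1 = 246 = 2^1 · 123, so d = 123.
7^1 ≡ 7 (mod 247)
7^2 ≡ 7^2 = 49 ≡ 49 (mod 247)
7^4 ≡ 49^2 = 2401 ≡ 178 (mod 247)
7^8 ≡ 178^2 = 31684 ≡ 68 (mod 247)
7^16 ≡ 68^2 = 4624 ≡ 178 (mod 247)
7^32 ≡ 178^2 = 31684 ≡ 68 (mod 247)
7^64 ≡ 68^2 = 4624 ≡ 178 (mod 247)
123 = 64 + 32 + 16 + 8 + 2 + 1 in binary powers of 2.
So 7^123 ≡ 178 · 68 · 178 · 68 · 49 · 7 ≡ 96 (mod 247).
Squaring chain: 96; never reaches −1, so base 7 is a Miller–Rabin witness that 247 is composite.

96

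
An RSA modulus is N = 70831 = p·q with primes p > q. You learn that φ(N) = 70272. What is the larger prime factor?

φ(n) = (p−1)(q−1) = n − (p+q) + 1, so p + q = 70831 − 70272 + 1 = 560.
p and q are the roots of t² − 560t + 70831 = 0.
Discriminant: 560² − 4·70831 = 313600 − 283324 = 30276; √30276 = 174.
q = (560 − 174)/2 = 193, p = (560 + 174)/2 = 367.
Check: 193 · 367 = 70831.

367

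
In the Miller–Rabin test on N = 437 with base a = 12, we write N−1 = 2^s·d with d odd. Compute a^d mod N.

437 − 1 = 436 = 2^2 · 109, so d = 109.
12^1 ≡ 12 (mod 437)
12^2 ≡ 12^2 = 144 ≡ 144 (mod 437)
12^4 ≡ 144^2 = 20736 ≡ 197 (mod 437)
12^8 ≡ 197^2 = 38809 ≡ 353 (mod 437)
12^16 ≡ 353^2 = 124609 ≡ 64 (mod 437)
12^32 ≡ 64^2 = 4096 ≡ 163 (mod 437)
12^64 ≡ 163^2 = 26569 ≡ 349 (mod 437)
109 = 64 + 32 + 8 + 4 + 1 in binary powers of 2.
So 12^109 ≡ 349 · 163 · 353 · 197 · 12 ≡ 278 (mod 437).
Squaring chain: 278 → 372; never reaches −1, so base 12 is a Miller–Rabin witness that 437 is composite.

278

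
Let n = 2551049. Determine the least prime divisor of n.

53

2551049 is odd.
Digit sum 26, not divisible by 3.
Ends in 9: not divisible by 5.
7: 2551049 = 7·364435 + 4
11: 2551049 = 11·231913 + 6
13: 2551049 = 13·196234 + 7
17: 2551049 = 17·150061 + 12
19: 2551049 = 19·134265 + 14
23: 2551049 = 23·110915 + 4
29: 2551049 = 29·87967 + 6
31: 2551049 = 31·82291 + 28
37: 2551049 = 37·68947 + 10
41: 2551049 = 41·62220 + 29
43: 2551049 = 43·59326 + 31
47: 2551049 = 47·54277 + 30
53: 2551049 = 53·48133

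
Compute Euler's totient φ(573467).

Factor: 573467 = 41 · 71 · 197.
φ(573467) = (41−1) · (71−1) · (197−1) = 40 · 70 · 196 = 548800.

548800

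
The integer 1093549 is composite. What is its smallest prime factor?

47

1093549 is odd.
Digit sum 31, not divisible by 3.
Ends in 9: not divisible by 5.
7: 1093549 = 7·156221 + 2
11: 1093549 = 11·99413 + 6
13: 1093549 = 13·84119 + 2
17: 1093549 = 17·64326 + 7
19: 1093549 = 19·57555 + 4
23: 1093549 = 23·47545 + 14
29: 1093549 = 29·37708 + 17
31: 1093549 = 31·35275 + 24
37: 1093549 = 37·29555 + 14
41: 1093549 = 41·26671 + 38
43: 1093549 = 43·25431 + 16
47: 1093549 = 47·23267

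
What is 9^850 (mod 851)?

752

9^1 ≡ 9 (mod 851)
9^2 ≡ 9^2 = 81 ≡ 81 (mod 851)
9^4 ≡ 81^2 = 6561 ≡ 604 (mod 851)
9^8 ≡ 604^2 = 364816 ≡ 588 (mod 851)
9^16 ≡ 588^2 = 345744 ≡ 238 (mod 851)
9^32 ≡ 238^2 = 56644 ≡ 478 (mod 851)
9^64 ≡ 478^2 = 228484 ≡ 416 (mod 851)
9^128 ≡ 416^2 = 173056 ≡ 303 (mod 851)
9^256 ≡ 303^2 = 91809 ≡ 752 (mod 851)
9^512 ≡ 752^2 = 565504 ≡ 440 (mod 851)
850 = 512 + 256 + 64 + 16 + 2 in binary powers of 2.
So 9^850 ≡ 440 · 752 · 416 · 238 · 81 ≡ 752 (mod 851).
Since 752 ≠ 1, base 9 is a Fermat witness: 851 is composite.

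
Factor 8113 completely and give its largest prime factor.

8113 = 7 · 1159
1159 = 19 · 61
61 is prime.
So 8113 = 7 · 19 · 61; the largest prime factor is 61.

61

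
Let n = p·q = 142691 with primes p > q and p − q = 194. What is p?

Since p = q + 194, we have 142691 = q(q + 194), so q² + 194q − 142691 = 0.
Discriminant: 194² + 4·142691 = 37636 + 570764 = 608400; √608400 = 780.
q = (−194 + 780)/2 = 293, and p = q + 194 = 487.
Check: 293 · 487 = 142691.

487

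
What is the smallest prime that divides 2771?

2771 is odd.
Digit sum 17, not divisible by 3.
Ends in 1: not divisible by 5.
7: 2771 = 7·395 + 6
11: 2771 = 11·251 + 10
13: 2771 = 13·213 + 2
17: 2771 = 17·163

17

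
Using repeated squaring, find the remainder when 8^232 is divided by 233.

8^1 ≡ 8 (mod 233)
8^2 ≡ 8^2 = 64 ≡ 64 (mod 233)
8^4 ≡ 64^2 = 4096 ≡ 135 (mod 233)
8^8 ≡ 135^2 = 18225 ≡ 51 (mod 233)
8^16 ≡ 51^2 = 2601 ≡ 38 (mod 233)
8^32 ≡ 38^2 = 1444 ≡ 46 (mod 233)
8^64 ≡ 46^2 = 2116 ≡ 19 (mod 233)
8^128 ≡ 19^2 = 361 ≡ 128 (mod 233)
232 = 128 + 64 + 32 + 8 in binary powers of 2.
So 8^232 ≡ 128 · 19 · 46 · 51 ≡ 1 (mod 233).
Since the result is 1, base 8 gives no evidence that 233 is composite.

1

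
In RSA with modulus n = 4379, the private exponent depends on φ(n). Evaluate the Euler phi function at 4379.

Factor: 4379 = 29 · 151.
φ(4379) = (29−1) · (151−1) = 28 · 150 = 4200.

4200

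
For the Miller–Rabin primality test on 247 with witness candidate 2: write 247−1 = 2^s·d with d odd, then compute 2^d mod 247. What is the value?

164

247 − 1 = 246 = 2^1 · 123, so d = 123.
2^1 ≡ 2 (mod 247)
2^2 ≡ 2^2 = 4 ≡ 4 (mod 247)
2^4 ≡ 4^2 = 16 ≡ 16 (mod 247)
2^8 ≡ 16^2 = 256 ≡ 9 (mod 247)
2^16 ≡ 9^2 = 81 ≡ 81 (mod 247)
2^32 ≡ 81^2 = 6561 ≡ 139 (mod 247)
2^64 ≡ 139^2 = 19321 ≡ 55 (mod 247)
123 = 64 + 32 + 16 + 8 + 2 + 1 in binary powers of 2.
So 2^123 ≡ 55 · 139 · 81 · 9 · 4 · 2 ≡ 164 (mod 247).
Squaring chain: 164; never reaches −1, so base 2 is a Miller–Rabin witness that 247 is composite.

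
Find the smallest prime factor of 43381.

13

43381 is odd.
Digit sum 19, not divisible by 3.
Ends in 1: not divisible by 5.
7: 43381 = 7·6197 + 2
11: 43381 = 11·3943 + 8
13: 43381 = 13·3337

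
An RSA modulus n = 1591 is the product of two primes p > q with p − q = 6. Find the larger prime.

Since p = q + 6, we have 1591 = q(q + 6), so q² + 6q − 1591 = 0.
Discriminant: 6² + 4·1591 = 36 + 6364 = 6400; √6400 = 80.
q = (−6 + 80)/2 = 37, and p = q + 6 = 43.
Check: 37 · 43 = 1591.

43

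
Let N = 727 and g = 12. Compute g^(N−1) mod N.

12^1 ≡ 12 (mod 727)
12^2 ≡ 12^2 = 144 ≡ 144 (mod 727)
12^4 ≡ 144^2 = 20736 ≡ 380 (mod 727)
12^8 ≡ 380^2 = 144400 ≡ 454 (mod 727)
12^16 ≡ 454^2 = 206116 ≡ 375 (mod 727)
12^32 ≡ 375^2 = 140625 ≡ 314 (mod 727)
12^64 ≡ 314^2 = 98596 ≡ 451 (mod 727)
12^128 ≡ 451^2 = 203401 ≡ 568 (mod 727)
12^256 ≡ 568^2 = 322624 ≡ 563 (mod 727)
12^512 ≡ 563^2 = 316969 ≡ 724 (mod 727)
726 = 512 + 128 + 64 + 16 + 4 + 2 in binary powers of 2.
So 12^726 ≡ 724 · 568 · 451 · 375 · 380 · 144 ≡ 1 (mod 727).
Since the result is 1, base 12 gives no evidence that 727 is composite.

1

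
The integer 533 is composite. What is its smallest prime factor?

13

533 is odd.
Digit sum 11, not divisible by 3.
Ends in 3: not divisible by 5.
7: 533 = 7·76 + 1
11: 533 = 11·48 + 5
13: 533 = 13·41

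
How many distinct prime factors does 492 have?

3

492 = 2^2 · 123
123 = 3 · 41
492 = 2^2 · 3 · 41, which has 3 distinct prime factors.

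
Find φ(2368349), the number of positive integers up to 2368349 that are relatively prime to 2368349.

2314000

Factor: 2368349 = 101 · 131 · 179.
φ(2368349) = (101−1) · (131−1) · (179−1) = 100 · 130 · 178 = 2314000.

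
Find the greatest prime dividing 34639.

34639 = 11 · 3149
3149 = 47 · 67
67 is prime.
So 34639 = 11 · 47 · 67; the largest prime factor is 67.

67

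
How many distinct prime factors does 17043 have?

4

17043 = 3 · 5681
5681 = 13 · 437
437 = 19 · 23
17043 = 3 · 13 · 19 · 23, which has 4 distinct prime factors.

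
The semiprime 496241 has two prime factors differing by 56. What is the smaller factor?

677

Since p = q + 56, we have 496241 = q(q + 56), so q² + 56q − 496241 = 0.
Discriminant: 56² + 4·496241 = 3136 + 1984964 = 1988100; √1988100 = 1410.
q = (−56 + 1410)/2 = 677, and p = q + 56 = 733.
Check: 677 · 733 = 496241.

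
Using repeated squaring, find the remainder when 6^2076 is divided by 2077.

1148

6^1 ≡ 6 (mod 2077)
6^2 ≡ 6^2 = 36 ≡ 36 (mod 2077)
6^4 ≡ 36^2 = 1296 ≡ 1296 (mod 2077)
6^8 ≡ 1296^2 = 1679616 ≡ 1400 (mod 2077)
6^16 ≡ 1400^2 = 1960000 ≡ 1389 (mod 2077)
6^32 ≡ 1389^2 = 1929321 ≡ 1865 (mod 2077)
6^64 ≡ 1865^2 = 3478225 ≡ 1327 (mod 2077)
6^128 ≡ 1327^2 = 1760929 ≡ 1710 (mod 2077)
6^256 ≡ 1710^2 = 2924100 ≡ 1761 (mod 2077)
6^512 ≡ 1761^2 = 3101121 ≡ 160 (mod 2077)
6^1024 ≡ 160^2 = 25600 ≡ 676 (mod 2077)
6^2048 ≡ 676^2 = 456976 ≡ 36 (mod 2077)
2076 = 2048 + 16 + 8 + 4 in binary powers of 2.
So 6^2076 ≡ 36 · 1389 · 1400 · 1296 ≡ 1148 (mod 2077).
Since 1148 ≠ 1, base 6 is a Fermat witness: 2077 is composite.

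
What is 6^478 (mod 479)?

1

6^1 ≡ 6 (mod 479)
6^2 ≡ 6^2 = 36 ≡ 36 (mod 479)
6^4 ≡ 36^2 = 1296 ≡ 338 (mod 479)
6^8 ≡ 338^2 = 114244 ≡ 242 (mod 479)
6^16 ≡ 242^2 = 58564 ≡ 126 (mod 479)
6^32 ≡ 126^2 = 15876 ≡ 69 (mod 479)
6^64 ≡ 69^2 = 4761 ≡ 450 (mod 479)
6^128 ≡ 450^2 = 202500 ≡ 362 (mod 479)
6^256 ≡ 362^2 = 131044 ≡ 277 (mod 479)
478 = 256 + 128 + 64 + 16 + 8 + 4 + 2 in binary powers of 2.
So 6^478 ≡ 277 · 362 · 450 · 126 · 242 · 338 · 36 ≡ 1 (mod 479).
Since the result is 1, base 6 gives no evidence that 479 is composite.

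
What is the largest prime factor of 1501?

1501 = 19 · 79
79 is prime.
So 1501 = 19 · 79; the largest prime factor is 79.

79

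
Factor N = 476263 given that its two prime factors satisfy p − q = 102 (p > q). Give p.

743

Since p = q + 102, we have 476263 = q(q + 102), so q² + 102q − 476263 = 0.
Discriminant: 102² + 4·476263 = 10404 + 1905052 = 1915456; √1915456 = 1384.
q = (−102 + 1384)/2 = 641, and p = q + 102 = 743.
Check: 641 · 743 = 476263.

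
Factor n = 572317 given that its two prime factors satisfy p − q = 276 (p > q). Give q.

631

Since p = q + 276, we have 572317 = q(q + 276), so q² + 276q − 572317 = 0.
Discriminant: 276² + 4·572317 = 76176 + 2289268 = 2365444; √2365444 = 1538.
q = (−276 + 1538)/2 = 631, and p = q + 276 = 907.
Check: 631 · 907 = 572317.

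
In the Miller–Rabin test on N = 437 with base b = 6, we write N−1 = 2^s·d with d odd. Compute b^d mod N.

437 − 1 = 436 = 2^2 · 109, so d = 109.
6^1 ≡ 6 (mod 437)
6^2 ≡ 6^2 = 36 ≡ 36 (mod 437)
6^4 ≡ 36^2 = 1296 ≡ 422 (mod 437)
6^8 ≡ 422^2 = 178084 ≡ 225 (mod 437)
6^16 ≡ 225^2 = 50625 ≡ 370 (mod 437)
6^32 ≡ 370^2 = 136900 ≡ 119 (mod 437)
6^64 ≡ 119^2 = 14161 ≡ 177 (mod 437)
109 = 64 + 32 + 8 + 4 + 1 in binary powers of 2.
So 6^109 ≡ 177 · 119 · 225 · 422 · 6 ≡ 234 (mod 437).
Squaring chain: 234 → 131; never reaches −1, so base 6 is a Miller–Rabin witness that 437 is composite.

234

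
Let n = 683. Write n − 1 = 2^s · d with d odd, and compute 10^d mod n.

1

683 − 1 = 682 = 2^1 · 341, so d = 341.
10^1 ≡ 10 (mod 683)
10^2 ≡ 10^2 = 100 ≡ 100 (mod 683)
10^4 ≡ 100^2 = 10000 ≡ 438 (mod 683)
10^8 ≡ 438^2 = 191844 ≡ 604 (mod 683)
10^16 ≡ 604^2 = 364816 ≡ 94 (mod 683)
10^32 ≡ 94^2 = 8836 ≡ 640 (mod 683)
10^64 ≡ 640^2 = 409600 ≡ 483 (mod 683)
10^128 ≡ 483^2 = 233289 ≡ 386 (mod 683)
10^256 ≡ 386^2 = 148996 ≡ 102 (mod 683)
341 = 256 + 64 + 16 + 4 + 1 in binary powers of 2.
So 10^341 ≡ 102 · 483 · 94 · 438 · 10 ≡ 1 (mod 683).
Since 10^d ≡ 1 (mod 683), base 10 does not prove 683 composite.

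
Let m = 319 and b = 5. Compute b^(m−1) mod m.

5^1 ≡ 5 (mod 319)
5^2 ≡ 5^2 = 25 ≡ 25 (mod 319)
5^4 ≡ 25^2 = 625 ≡ 306 (mod 319)
5^8 ≡ 306^2 = 93636 ≡ 169 (mod 319)
5^16 ≡ 169^2 = 28561 ≡ 170 (mod 319)
5^32 ≡ 170^2 = 28900 ≡ 190 (mod 319)
5^64 ≡ 190^2 = 36100 ≡ 53 (mod 319)
5^128 ≡ 53^2 = 2809 ≡ 257 (mod 319)
5^256 ≡ 257^2 = 66049 ≡ 16 (mod 319)
318 = 256 + 32 + 16 + 8 + 4 + 2 in binary powers of 2.
So 5^318 ≡ 16 · 190 · 170 · 169 · 306 · 25 ≡ 136 (mod 319).
Since 136 ≠ 1, base 5 is a Fermat witness: 319 is composite.

136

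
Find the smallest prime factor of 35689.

35689 is odd.
Digit sum 31, not divisible by 3.
Ends in 9: not divisible by 5.
7: 35689 = 7·5098 + 3
11: 35689 = 11·3244 + 5
13: 35689 = 13·2745 + 4
17: 35689 = 17·2099 + 6
19: 35689 = 19·1878 + 7
23: 35689 = 23·1551 + 16
29: 35689 = 29·1230 + 19
31: 35689 = 31·1151 + 8
37: 35689 = 37·964 + 21
41: 35689 = 41·870 + 19
43: 35689 = 43·829 + 42
47: 35689 = 47·759 + 16
53: 35689 = 53·673 + 20
59: 35689 = 59·604 + 53
61: 35689 = 61·585 + 4
67: 35689 = 67·532 + 45
71: 35689 = 71·502 + 47
73: 35689 = 73·488 + 65
79: 35689 = 79·451 + 60
83: 35689 = 83·429 + 82
89: 35689 = 89·401

89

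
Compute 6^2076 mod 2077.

6^1 ≡ 6 (mod 2077)
6^2 ≡ 6^2 = 36 ≡ 36 (mod 2077)
6^4 ≡ 36^2 = 1296 ≡ 1296 (mod 2077)
6^8 ≡ 1296^2 = 1679616 ≡ 1400 (mod 2077)
6^16 ≡ 1400^2 = 1960000 ≡ 1389 (mod 2077)
6^32 ≡ 1389^2 = 1929321 ≡ 1865 (mod 2077)
6^64 ≡ 1865^2 = 3478225 ≡ 1327 (mod 2077)
6^128 ≡ 1327^2 = 1760929 ≡ 1710 (mod 2077)
6^256 ≡ 1710^2 = 2924100 ≡ 1761 (mod 2077)
6^512 ≡ 1761^2 = 3101121 ≡ 160 (mod 2077)
6^1024 ≡ 160^2 = 25600 ≡ 676 (mod 2077)
6^2048 ≡ 676^2 = 456976 ≡ 36 (mod 2077)
2076 = 2048 + 16 + 8 + 4 in binary powers of 2.
So 6^2076 ≡ 36 · 1389 · 1400 · 1296 ≡ 1148 (mod 2077).
Since 1148 ≠ 1, base 6 is a Fermat witness: 2077 is composite.

1148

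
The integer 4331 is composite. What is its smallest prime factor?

61

4331 is odd.
Digit sum 11, not divisible by 3.
Ends in 1: not divisible by 5.
7: 4331 = 7·618 + 5
11: 4331 = 11·393 + 8
13: 4331 = 13·333 + 2
17: 4331 = 17·254 + 13
19: 4331 = 19·227 + 18
23: 4331 = 23·188 + 7
29: 4331 = 29·149 + 10
31: 4331 = 31·139 + 22
37: 4331 = 37·117 + 2
41: 4331 = 41·105 + 26
43: 4331 = 43·100 + 31
47: 4331 = 47·92 + 7
53: 4331 = 53·81 + 38
59: 4331 = 59·73 + 24
61: 4331 = 61·71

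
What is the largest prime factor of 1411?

83

1411 = 17 · 83
83 is prime.
So 1411 = 17 · 83; the largest prime factor is 83.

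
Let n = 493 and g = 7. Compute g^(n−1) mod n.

7^1 ≡ 7 (mod 493)
7^2 ≡ 7^2 = 49 ≡ 49 (mod 493)
7^4 ≡ 49^2 = 2401 ≡ 429 (mod 493)
7^8 ≡ 429^2 = 184041 ≡ 152 (mod 493)
7^16 ≡ 152^2 = 23104 ≡ 426 (mod 493)
7^32 ≡ 426^2 = 181476 ≡ 52 (mod 493)
7^64 ≡ 52^2 = 2704 ≡ 239 (mod 493)
7^128 ≡ 239^2 = 57121 ≡ 426 (mod 493)
7^256 ≡ 426^2 = 181476 ≡ 52 (mod 493)
492 = 256 + 128 + 64 + 32 + 8 + 4 in binary powers of 2.
So 7^492 ≡ 52 · 426 · 239 · 52 · 152 · 429 ≡ 455 (mod 493).
Since 455 ≠ 1, base 7 is a Fermat witness: 493 is composite.

455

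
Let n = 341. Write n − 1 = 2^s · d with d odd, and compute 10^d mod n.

341 − 1 = 340 = 2^2 · 85, so d = 85.
10^1 ≡ 10 (mod 341)
10^2 ≡ 10^2 = 100 ≡ 100 (mod 341)
10^4 ≡ 100^2 = 10000 ≡ 111 (mod 341)
10^8 ≡ 111^2 = 12321 ≡ 45 (mod 341)
10^16 ≡ 45^2 = 2025 ≡ 320 (mod 341)
10^32 ≡ 320^2 = 102400 ≡ 100 (mod 341)
10^64 ≡ 100^2 = 10000 ≡ 111 (mod 341)
85 = 64 + 16 + 4 + 1 in binary powers of 2.
So 10^85 ≡ 111 · 320 · 111 · 10 ≡ 98 (mod 341).
Squaring chain: 98 → 56; never reaches −1, so base 10 is a Miller–Rabin witness that 341 is composite.

98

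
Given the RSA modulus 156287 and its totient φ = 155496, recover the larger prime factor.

419

φ(n) = (p−1)(q−1) = n − (p+q) + 1, so p + q = 156287 − 155496 + 1 = 792.
p and q are the roots of t² − 792t + 156287 = 0.
Discriminant: 792² − 4·156287 = 627264 − 625148 = 2116; √2116 = 46.
q = (792 − 46)/2 = 373, p = (792 + 46)/2 = 419.
Check: 373 · 419 = 156287.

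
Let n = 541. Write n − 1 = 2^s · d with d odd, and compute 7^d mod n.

540

541 − 1 = 540 = 2^2 · 135, so d = 135.
7^1 ≡ 7 (mod 541)
7^2 ≡ 7^2 = 49 ≡ 49 (mod 541)
7^4 ≡ 49^2 = 2401 ≡ 237 (mod 541)
7^8 ≡ 237^2 = 56169 ≡ 446 (mod 541)
7^16 ≡ 446^2 = 198916 ≡ 369 (mod 541)
7^32 ≡ 369^2 = 136161 ≡ 370 (mod 541)
7^64 ≡ 370^2 = 136900 ≡ 27 (mod 541)
7^128 ≡ 27^2 = 729 ≡ 188 (mod 541)
135 = 128 + 4 + 2 + 1 in binary powers of 2.
So 7^135 ≡ 188 · 237 · 49 · 7 ≡ 540 (mod 541).
Since 7^d ≡ 540 (mod 541), base 7 does not prove 541 composite.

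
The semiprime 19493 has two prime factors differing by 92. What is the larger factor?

193

Since p = q + 92, we have 19493 = q(q + 92), so q² + 92q − 19493 = 0.
Discriminant: 92² + 4·19493 = 8464 + 77972 = 86436; √86436 = 294.
q = (−92 + 294)/2 = 101, and p = q + 92 = 193.
Check: 101 · 193 = 19493.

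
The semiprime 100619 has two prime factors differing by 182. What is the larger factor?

421

Since p = q + 182, we have 100619 = q(q + 182), so q² + 182q − 100619 = 0.
Discriminant: 182² + 4·100619 = 33124 + 402476 = 435600; √435600 = 660.
q = (−182 + 660)/2 = 239, and p = q + 182 = 421.
Check: 239 · 421 = 100619.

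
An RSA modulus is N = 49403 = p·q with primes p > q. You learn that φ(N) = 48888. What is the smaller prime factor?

127

φ(n) = (p−1)(q−1) = n − (p+q) + 1, so p + q = 49403 − 48888 + 1 = 516.
p and q are the roots of t² − 516t + 49403 = 0.
Discriminant: 516² − 4·49403 = 266256 − 197612 = 68644; √68644 = 262.
q = (516 − 262)/2 = 127, p = (516 + 262)/2 = 389.
Check: 127 · 389 = 49403.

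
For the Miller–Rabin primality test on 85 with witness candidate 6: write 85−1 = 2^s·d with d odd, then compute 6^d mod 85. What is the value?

85 − 1 = 84 = 2^2 · 21, so d = 21.
6^1 ≡ 6 (mod 85)
6^2 ≡ 6^2 = 36 ≡ 36 (mod 85)
6^4 ≡ 36^2 = 1296 ≡ 21 (mod 85)
6^8 ≡ 21^2 = 441 ≡ 16 (mod 85)
6^16 ≡ 16^2 = 256 ≡ 1 (mod 85)
21 = 16 + 4 + 1 in binary powers of 2.
So 6^21 ≡ 1 · 21 · 6 ≡ 41 (mod 85).
Squaring chain: 41 → 66; never reaches −1, so base 6 is a Miller–Rabin witness that 85 is composite.

41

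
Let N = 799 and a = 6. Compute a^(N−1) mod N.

6^1 ≡ 6 (mod 799)
6^2 ≡ 6^2 = 36 ≡ 36 (mod 799)
6^4 ≡ 36^2 = 1296 ≡ 497 (mod 799)
6^8 ≡ 497^2 = 247009 ≡ 118 (mod 799)
6^16 ≡ 118^2 = 13924 ≡ 341 (mod 799)
6^32 ≡ 341^2 = 116281 ≡ 426 (mod 799)
6^64 ≡ 426^2 = 181476 ≡ 103 (mod 799)
6^128 ≡ 103^2 = 10609 ≡ 222 (mod 799)
6^256 ≡ 222^2 = 49284 ≡ 545 (mod 799)
6^512 ≡ 545^2 = 297025 ≡ 596 (mod 799)
798 = 512 + 256 + 16 + 8 + 4 + 2 in binary powers of 2.
So 6^798 ≡ 596 · 545 · 341 · 118 · 497 · 36 ≡ 247 (mod 799).
Since 247 ≠ 1, base 6 is a Fermat witness: 799 is composite.

247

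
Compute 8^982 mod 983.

8^1 ≡ 8 (mod 983)
8^2 ≡ 8^2 = 64 ≡ 64 (mod 983)
8^4 ≡ 64^2 = 4096 ≡ 164 (mod 983)
8^8 ≡ 164^2 = 26896 ≡ 355 (mod 983)
8^16 ≡ 355^2 = 126025 ≡ 201 (mod 983)
8^32 ≡ 201^2 = 40401 ≡ 98 (mod 983)
8^64 ≡ 98^2 = 9604 ≡ 757 (mod 983)
8^128 ≡ 757^2 = 573049 ≡ 943 (mod 983)
8^256 ≡ 943^2 = 889249 ≡ 617 (mod 983)
8^512 ≡ 617^2 = 380689 ≡ 268 (mod 983)
982 = 512 + 256 + 128 + 64 + 16 + 4 + 2 in binary powers of 2.
So 8^982 ≡ 268 · 617 · 943 · 757 · 201 · 164 · 64 ≡ 1 (mod 983).
Since the result is 1, base 8 gives no evidence that 983 is composite.

1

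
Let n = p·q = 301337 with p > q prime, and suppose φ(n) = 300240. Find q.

φ(n) = (p−1)(q−1) = n − (p+q) + 1, so p + q = 301337 − 300240 + 1 = 1098.
p and q are the roots of t² − 1098t + 301337 = 0.
Discriminant: 1098² − 4·301337 = 1205604 − 1205348 = 256; √256 = 16.
q = (1098 − 16)/2 = 541, p = (1098 + 16)/2 = 557.
Check: 541 · 557 = 301337.

541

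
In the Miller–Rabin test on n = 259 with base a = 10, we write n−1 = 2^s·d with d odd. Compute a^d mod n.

223

259 − 1 = 258 = 2^1 · 129, so d = 129.
10^1 ≡ 10 (mod 259)
10^2 ≡ 10^2 = 100 ≡ 100 (mod 259)
10^4 ≡ 100^2 = 10000 ≡ 158 (mod 259)
10^8 ≡ 158^2 = 24964 ≡ 100 (mod 259)
10^16 ≡ 100^2 = 10000 ≡ 158 (mod 259)
10^32 ≡ 158^2 = 24964 ≡ 100 (mod 259)
10^64 ≡ 100^2 = 10000 ≡ 158 (mod 259)
10^128 ≡ 158^2 = 24964 ≡ 100 (mod 259)
129 = 128 + 1 in binary powers of 2.
So 10^129 ≡ 100 · 10 ≡ 223 (mod 259).
Squaring chain: 223; never reaches −1, so base 10 is a Miller–Rabin witness that 259 is composite.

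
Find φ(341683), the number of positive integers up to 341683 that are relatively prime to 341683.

Factor: 341683 = 17 · 101 · 199.
φ(341683) = (17−1) · (101−1) · (199−1) = 16 · 100 · 198 = 316800.

316800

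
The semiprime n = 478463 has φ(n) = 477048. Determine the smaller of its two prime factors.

φ(n) = (p−1)(q−1) = n − (p+q) + 1, so p + q = 478463 − 477048 + 1 = 1416.
p and q are the roots of t² − 1416t + 478463 = 0.
Discriminant: 1416² − 4·478463 = 2005056 − 1913852 = 91204; √91204 = 302.
q = (1416 − 302)/2 = 557, p = (1416 + 302)/2 = 859.
Check: 557 · 859 = 478463.

557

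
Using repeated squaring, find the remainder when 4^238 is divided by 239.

1

4^1 ≡ 4 (mod 239)
4^2 ≡ 4^2 = 16 ≡ 16 (mod 239)
4^4 ≡ 16^2 = 256 ≡ 17 (mod 239)
4^8 ≡ 17^2 = 289 ≡ 50 (mod 239)
4^16 ≡ 50^2 = 2500 ≡ 110 (mod 239)
4^32 ≡ 110^2 = 12100 ≡ 150 (mod 239)
4^64 ≡ 150^2 = 22500 ≡ 34 (mod 239)
4^128 ≡ 34^2 = 1156 ≡ 200 (mod 239)
238 = 128 + 64 + 32 + 8 + 4 + 2 in binary powers of 2.
So 4^238 ≡ 200 · 34 · 150 · 50 · 17 · 16 ≡ 1 (mod 239).
Since the result is 1, base 4 gives no evidence that 239 is composite.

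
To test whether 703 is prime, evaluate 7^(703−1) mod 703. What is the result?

7^1 ≡ 7 (mod 703)
7^2 ≡ 7^2 = 49 ≡ 49 (mod 703)
7^4 ≡ 49^2 = 2401 ≡ 292 (mod 703)
7^8 ≡ 292^2 = 85264 ≡ 201 (mod 703)
7^16 ≡ 201^2 = 40401 ≡ 330 (mod 703)
7^32 ≡ 330^2 = 108900 ≡ 638 (mod 703)
7^64 ≡ 638^2 = 407044 ≡ 7 (mod 703)
7^128 ≡ 7^2 = 49 ≡ 49 (mod 703)
7^256 ≡ 49^2 = 2401 ≡ 292 (mod 703)
7^512 ≡ 292^2 = 85264 ≡ 201 (mod 703)
702 = 512 + 128 + 32 + 16 + 8 + 4 + 2 in binary powers of 2.
So 7^702 ≡ 201 · 49 · 638 · 330 · 201 · 292 · 49 ≡ 1 (mod 703).
Since the result is 1, base 7 gives no evidence that 703 is composite.

1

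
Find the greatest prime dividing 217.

217 = 7 · 31
31 is prime.
So 217 = 7 · 31; the largest prime factor is 31.

31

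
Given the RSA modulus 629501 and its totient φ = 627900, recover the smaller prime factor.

691

φ(n) = (p−1)(q−1) = n − (p+q) + 1, so p + q = 629501 − 627900 + 1 = 1602.
p and q are the roots of t² − 1602t + 629501 = 0.
Discriminant: 1602² − 4·629501 = 2566404 − 2518004 = 48400; √48400 = 220.
q = (1602 − 220)/2 = 691, p = (1602 + 220)/2 = 911.
Check: 691 · 911 = 629501.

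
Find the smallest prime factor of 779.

19

779 is odd.
Digit sum 23, not divisible by 3.
Ends in 9: not divisible by 5.
7: 779 = 7·111 + 2
11: 779 = 11·70 + 9
13: 779 = 13·59 + 12
17: 779 = 17·45 + 14
19: 779 = 19·41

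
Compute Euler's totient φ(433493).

414720

Factor: 433493 = 41 · 97 · 109.
φ(433493) = (41−1) · (97−1) · (109−1) = 40 · 96 · 108 = 414720.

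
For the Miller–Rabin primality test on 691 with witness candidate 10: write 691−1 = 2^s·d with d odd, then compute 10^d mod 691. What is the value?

691 − 1 = 690 = 2^1 · 345, so d = 345.
10^1 ≡ 10 (mod 691)
10^2 ≡ 10^2 = 100 ≡ 100 (mod 691)
10^4 ≡ 100^2 = 10000 ≡ 326 (mod 691)
10^8 ≡ 326^2 = 106276 ≡ 553 (mod 691)
10^16 ≡ 553^2 = 305809 ≡ 387 (mod 691)
10^32 ≡ 387^2 = 149769 ≡ 513 (mod 691)
10^64 ≡ 513^2 = 263169 ≡ 589 (mod 691)
10^128 ≡ 589^2 = 346921 ≡ 39 (mod 691)
10^256 ≡ 39^2 = 1521 ≡ 139 (mod 691)
345 = 256 + 64 + 16 + 8 + 1 in binary powers of 2.
So 10^345 ≡ 139 · 589 · 387 · 553 · 10 ≡ 690 (mod 691).
Since 10^d ≡ 690 (mod 691), base 10 does not prove 691 composite.

690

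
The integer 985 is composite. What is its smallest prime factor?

985 is odd.
Digit sum 22, not divisible by 3.
Ends in 5: divisible by 5.

5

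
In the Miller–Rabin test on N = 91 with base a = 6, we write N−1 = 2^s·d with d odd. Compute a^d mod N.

83

91 − 1 = 90 = 2^1 · 45, so d = 45.
6^1 ≡ 6 (mod 91)
6^2 ≡ 6^2 = 36 ≡ 36 (mod 91)
6^4 ≡ 36^2 = 1296 ≡ 22 (mod 91)
6^8 ≡ 22^2 = 484 ≡ 29 (mod 91)
6^16 ≡ 29^2 = 841 ≡ 22 (mod 91)
6^32 ≡ 22^2 = 484 ≡ 29 (mod 91)
45 = 32 + 8 + 4 + 1 in binary powers of 2.
So 6^45 ≡ 29 · 29 · 22 · 6 ≡ 83 (mod 91).
Squaring chain: 83; never reaches −1, so base 6 is a Miller–Rabin witness that 91 is composite.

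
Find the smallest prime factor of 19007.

83

19007 is odd.
Digit sum 17, not divisible by 3.
Ends in 7: not divisible by 5.
7: 19007 = 7·2715 + 2
11: 19007 = 11·1727 + 10
13: 19007 = 13·1462 + 1
17: 19007 = 17·1118 + 1
19: 19007 = 19·1000 + 7
23: 19007 = 23·826 + 9
29: 19007 = 29·655 + 12
31: 19007 = 31·613 + 4
37: 19007 = 37·513 + 26
41: 19007 = 41·463 + 24
43: 19007 = 43·442 + 1
47: 19007 = 47·404 + 19
53: 19007 = 53·358 + 33
59: 19007 = 59·322 + 9
61: 19007 = 61·311 + 36
67: 19007 = 67·283 + 46
71: 19007 = 71·267 + 50
73: 19007 = 73·260 + 27
79: 19007 = 79·240 + 47
83: 19007 = 83·229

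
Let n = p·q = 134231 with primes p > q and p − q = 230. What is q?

Since p = q + 230, we have 134231 = q(q + 230), so q² + 230q − 134231 = 0.
Discriminant: 230² + 4·134231 = 52900 + 536924 = 589824; √589824 = 768.
q = (−230 + 768)/2 = 269, and p = q + 230 = 499.
Check: 269 · 499 = 134231.

269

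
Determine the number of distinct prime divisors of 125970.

6

125970 = 2 · 62985
62985 = 3 · 20995
20995 = 5 · 4199
4199 = 13 · 323
323 = 17 · 19
125970 = 2 · 3 · 5 · 13 · 17 · 19, which has 6 distinct prime factors.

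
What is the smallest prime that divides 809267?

809267 is odd.
Digit sum 32, not divisible by 3.
Ends in 7: not divisible by 5.
7: 809267 = 7·115609 + 4
11: 809267 = 11·73569 + 8
13: 809267 = 13·62251 + 4
17: 809267 = 17·47603 + 16
19: 809267 = 19·42593

19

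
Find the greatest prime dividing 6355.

41

6355 = 5 · 1271
1271 = 31 · 41
41 is prime.
So 6355 = 5 · 31 · 41; the largest prime factor is 41.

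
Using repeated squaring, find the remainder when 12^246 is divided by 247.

1

12^1 ≡ 12 (mod 247)
12^2 ≡ 12^2 = 144 ≡ 144 (mod 247)
12^4 ≡ 144^2 = 20736 ≡ 235 (mod 247)
12^8 ≡ 235^2 = 55225 ≡ 144 (mod 247)
12^16 ≡ 144^2 = 20736 ≡ 235 (mod 247)
12^32 ≡ 235^2 = 55225 ≡ 144 (mod 247)
12^64 ≡ 144^2 = 20736 ≡ 235 (mod 247)
12^128 ≡ 235^2 = 55225 ≡ 144 (mod 247)
246 = 128 + 64 + 32 + 16 + 4 + 2 in binary powers of 2.
So 12^246 ≡ 144 · 235 · 144 · 235 · 235 · 144 ≡ 1 (mod 247).
Since the result is 1, base 12 gives no evidence that 247 is composite.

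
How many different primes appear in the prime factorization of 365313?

5

365313 = 3 · 121771
121771 = 13 · 9367
9367 = 17 · 551
551 = 19 · 29
365313 = 3 · 13 · 17 · 19 · 29, which has 5 distinct prime factors.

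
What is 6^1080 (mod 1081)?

243

6^1 ≡ 6 (mod 1081)
6^2 ≡ 6^2 = 36 ≡ 36 (mod 1081)
6^4 ≡ 36^2 = 1296 ≡ 215 (mod 1081)
6^8 ≡ 215^2 = 46225 ≡ 823 (mod 1081)
6^16 ≡ 823^2 = 677329 ≡ 623 (mod 1081)
6^32 ≡ 623^2 = 388129 ≡ 50 (mod 1081)
6^64 ≡ 50^2 = 2500 ≡ 338 (mod 1081)
6^128 ≡ 338^2 = 114244 ≡ 739 (mod 1081)
6^256 ≡ 739^2 = 546121 ≡ 216 (mod 1081)
6^512 ≡ 216^2 = 46656 ≡ 173 (mod 1081)
6^1024 ≡ 173^2 = 29929 ≡ 742 (mod 1081)
1080 = 1024 + 32 + 16 + 8 in binary powers of 2.
So 6^1080 ≡ 742 · 50 · 623 · 823 ≡ 243 (mod 1081).
Since 243 ≠ 1, base 6 is a Fermat witness: 1081 is composite.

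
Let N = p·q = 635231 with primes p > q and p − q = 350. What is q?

Since p = q + 350, we have 635231 = q(q + 350), so q² + 350q − 635231 = 0.
Discriminant: 350² + 4·635231 = 122500 + 2540924 = 2663424; √2663424 = 1632.
q = (−350 + 1632)/2 = 641, and p = q + 350 = 991.
Check: 641 · 991 = 635231.

641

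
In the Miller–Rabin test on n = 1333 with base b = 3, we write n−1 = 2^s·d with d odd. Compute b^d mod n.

1298

1333 − 1 = 1332 = 2^2 · 333, so d = 333.
3^1 ≡ 3 (mod 1333)
3^2 ≡ 3^2 = 9 ≡ 9 (mod 1333)
3^4 ≡ 9^2 = 81 ≡ 81 (mod 1333)
3^8 ≡ 81^2 = 6561 ≡ 1229 (mod 1333)
3^16 ≡ 1229^2 = 1510441 ≡ 152 (mod 1333)
3^32 ≡ 152^2 = 23104 ≡ 443 (mod 1333)
3^64 ≡ 443^2 = 196249 ≡ 298 (mod 1333)
3^128 ≡ 298^2 = 88804 ≡ 826 (mod 1333)
3^256 ≡ 826^2 = 682276 ≡ 1113 (mod 1333)
333 = 256 + 64 + 8 + 4 + 1 in binary powers of 2.
So 3^333 ≡ 1113 · 298 · 1229 · 81 · 3 ≡ 1298 (mod 1333).
Squaring chain: 1298 → 1225; never reaches −1, so base 3 is a Miller–Rabin witness that 1333 is composite.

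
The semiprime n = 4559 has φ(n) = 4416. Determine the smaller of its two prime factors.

φ(n) = (p−1)(q−1) = n − (p+q) + 1, so p + q = 4559 − 4416 + 1 = 144.
p and q are the roots of t² − 144t + 4559 = 0.
Discriminant: 144² − 4·4559 = 20736 − 18236 = 2500; √2500 = 50.
q = (144 − 50)/2 = 47, p = (144 + 50)/2 = 97.
Check: 47 · 97 = 4559.

47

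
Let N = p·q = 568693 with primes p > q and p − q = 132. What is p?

Since p = q + 132, we have 568693 = q(q + 132), so q² + 132q − 568693 = 0.
Discriminant: 132² + 4·568693 = 17424 + 2274772 = 2292196; √2292196 = 1514.
q = (−132 + 1514)/2 = 691, and p = q + 132 = 823.
Check: 691 · 823 = 568693.

823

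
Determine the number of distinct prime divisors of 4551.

3

4551 = 3 · 1517
1517 = 37 · 41
4551 = 3 · 37 · 41, which has 3 distinct prime factors.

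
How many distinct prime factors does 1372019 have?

1372019 = 11^2 · 11339
11339 = 17 · 667
667 = 23 · 29
1372019 = 11^2 · 17 · 23 · 29, which has 4 distinct prime factors.

4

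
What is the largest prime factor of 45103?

45103 = 23 · 1961
1961 = 37 · 53
53 is prime.
So 45103 = 23 · 37 · 53; the largest prime factor is 53.

53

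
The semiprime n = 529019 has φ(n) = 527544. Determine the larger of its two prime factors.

φ(n) = (p−1)(q−1) = n − (p+q) + 1, so p + q = 529019 − 527544 + 1 = 1476.
p and q are the roots of t² − 1476t + 529019 = 0.
Discriminant: 1476² − 4·529019 = 2178576 − 2116076 = 62500; √62500 = 250.
q = (1476 − 250)/2 = 613, p = (1476 + 250)/2 = 863.
Check: 613 · 863 = 529019.

863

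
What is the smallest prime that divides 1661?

11

1661 is odd.
Digit sum 14, not divisible by 3.
Ends in 1: not divisible by 5.
7: 1661 = 7·237 + 2
11: 1661 = 11·151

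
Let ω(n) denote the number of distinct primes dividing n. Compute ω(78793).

4

78793 = 11 · 7163
7163 = 13 · 551
551 = 19 · 29
78793 = 11 · 13 · 19 · 29, which has 4 distinct prime factors.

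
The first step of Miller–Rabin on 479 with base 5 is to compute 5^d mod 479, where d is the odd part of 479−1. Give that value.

1

479 − 1 = 478 = 2^1 · 239, so d = 239.
5^1 ≡ 5 (mod 479)
5^2 ≡ 5^2 = 25 ≡ 25 (mod 479)
5^4 ≡ 25^2 = 625 ≡ 146 (mod 479)
5^8 ≡ 146^2 = 21316 ≡ 240 (mod 479)
5^16 ≡ 240^2 = 57600 ≡ 120 (mod 479)
5^32 ≡ 120^2 = 14400 ≡ 30 (mod 479)
5^64 ≡ 30^2 = 900 ≡ 421 (mod 479)
5^128 ≡ 421^2 = 177241 ≡ 11 (mod 479)
239 = 128 + 64 + 32 + 8 + 4 + 2 + 1 in binary powers of 2.
So 5^239 ≡ 11 · 421 · 30 · 240 · 146 · 25 · 5 ≡ 1 (mod 479).
Since 5^d ≡ 1 (mod 479), base 5 does not prove 479 composite.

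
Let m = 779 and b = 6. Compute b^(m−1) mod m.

6^1 ≡ 6 (mod 779)
6^2 ≡ 6^2 = 36 ≡ 36 (mod 779)
6^4 ≡ 36^2 = 1296 ≡ 517 (mod 779)
6^8 ≡ 517^2 = 267289 ≡ 92 (mod 779)
6^16 ≡ 92^2 = 8464 ≡ 674 (mod 779)
6^32 ≡ 674^2 = 454276 ≡ 119 (mod 779)
6^64 ≡ 119^2 = 14161 ≡ 139 (mod 779)
6^128 ≡ 139^2 = 19321 ≡ 625 (mod 779)
6^256 ≡ 625^2 = 390625 ≡ 346 (mod 779)
6^512 ≡ 346^2 = 119716 ≡ 529 (mod 779)
778 = 512 + 256 + 8 + 2 in binary powers of 2.
So 6^778 ≡ 529 · 346 · 92 · 36 ≡ 156 (mod 779).
Since 156 ≠ 1, base 6 is a Fermat witness: 779 is composite.

156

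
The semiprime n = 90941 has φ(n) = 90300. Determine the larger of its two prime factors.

431

φ(n) = (p−1)(q−1) = n − (p+q) + 1, so p + q = 90941 − 90300 + 1 = 642.
p and q are the roots of t² − 642t + 90941 = 0.
Discriminant: 642² − 4·90941 = 412164 − 363764 = 48400; √48400 = 220.
q = (642 − 220)/2 = 211, p = (642 + 220)/2 = 431.
Check: 211 · 431 = 90941.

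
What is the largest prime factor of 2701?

2701 = 37 · 73
73 is prime.
So 2701 = 37 · 73; the largest prime factor is 73.

73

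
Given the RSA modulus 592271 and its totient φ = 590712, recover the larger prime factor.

φ(n) = (p−1)(q−1) = n − (p+q) + 1, so p + q = 592271 − 590712 + 1 = 1560.
p and q are the roots of t² − 1560t + 592271 = 0.
Discriminant: 1560² − 4·592271 = 2433600 − 2369084 = 64516; √64516 = 254.
q = (1560 − 254)/2 = 653, p = (1560 + 254)/2 = 907.
Check: 653 · 907 = 592271.

907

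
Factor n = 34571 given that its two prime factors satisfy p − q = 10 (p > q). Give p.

191

Since p = q + 10, we have 34571 = q(q + 10), so q² + 10q − 34571 = 0.
Discriminant: 10² + 4·34571 = 100 + 138284 = 138384; √138384 = 372.
q = (−10 + 372)/2 = 181, and p = q + 10 = 191.
Check: 181 · 191 = 34571.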